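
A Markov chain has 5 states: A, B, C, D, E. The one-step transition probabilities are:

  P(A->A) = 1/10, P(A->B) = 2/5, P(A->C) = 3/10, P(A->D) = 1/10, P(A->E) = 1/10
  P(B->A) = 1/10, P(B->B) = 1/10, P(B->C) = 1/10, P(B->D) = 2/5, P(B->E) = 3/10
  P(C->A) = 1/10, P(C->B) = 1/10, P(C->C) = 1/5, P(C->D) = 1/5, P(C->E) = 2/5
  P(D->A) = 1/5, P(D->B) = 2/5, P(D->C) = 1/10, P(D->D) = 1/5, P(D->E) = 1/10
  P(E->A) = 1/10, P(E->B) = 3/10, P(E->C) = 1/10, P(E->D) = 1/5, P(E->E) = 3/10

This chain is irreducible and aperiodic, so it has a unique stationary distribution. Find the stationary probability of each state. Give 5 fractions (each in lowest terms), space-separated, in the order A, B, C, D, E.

Answer: 664/5359 1378/5359 743/5359 1281/5359 1293/5359

Derivation:
The stationary distribution satisfies pi = pi * P, i.e.:
  pi_A = 1/10*pi_A + 1/10*pi_B + 1/10*pi_C + 1/5*pi_D + 1/10*pi_E
  pi_B = 2/5*pi_A + 1/10*pi_B + 1/10*pi_C + 2/5*pi_D + 3/10*pi_E
  pi_C = 3/10*pi_A + 1/10*pi_B + 1/5*pi_C + 1/10*pi_D + 1/10*pi_E
  pi_D = 1/10*pi_A + 2/5*pi_B + 1/5*pi_C + 1/5*pi_D + 1/5*pi_E
  pi_E = 1/10*pi_A + 3/10*pi_B + 2/5*pi_C + 1/10*pi_D + 3/10*pi_E
with normalization: pi_A + pi_B + pi_C + pi_D + pi_E = 1.

Using the first 4 balance equations plus normalization, the linear system A*pi = b is:
  [-9/10, 1/10, 1/10, 1/5, 1/10] . pi = 0
  [2/5, -9/10, 1/10, 2/5, 3/10] . pi = 0
  [3/10, 1/10, -4/5, 1/10, 1/10] . pi = 0
  [1/10, 2/5, 1/5, -4/5, 1/5] . pi = 0
  [1, 1, 1, 1, 1] . pi = 1

Solving yields:
  pi_A = 664/5359
  pi_B = 1378/5359
  pi_C = 743/5359
  pi_D = 1281/5359
  pi_E = 1293/5359

Verification (pi * P):
  664/5359*1/10 + 1378/5359*1/10 + 743/5359*1/10 + 1281/5359*1/5 + 1293/5359*1/10 = 664/5359 = pi_A  (ok)
  664/5359*2/5 + 1378/5359*1/10 + 743/5359*1/10 + 1281/5359*2/5 + 1293/5359*3/10 = 1378/5359 = pi_B  (ok)
  664/5359*3/10 + 1378/5359*1/10 + 743/5359*1/5 + 1281/5359*1/10 + 1293/5359*1/10 = 743/5359 = pi_C  (ok)
  664/5359*1/10 + 1378/5359*2/5 + 743/5359*1/5 + 1281/5359*1/5 + 1293/5359*1/5 = 1281/5359 = pi_D  (ok)
  664/5359*1/10 + 1378/5359*3/10 + 743/5359*2/5 + 1281/5359*1/10 + 1293/5359*3/10 = 1293/5359 = pi_E  (ok)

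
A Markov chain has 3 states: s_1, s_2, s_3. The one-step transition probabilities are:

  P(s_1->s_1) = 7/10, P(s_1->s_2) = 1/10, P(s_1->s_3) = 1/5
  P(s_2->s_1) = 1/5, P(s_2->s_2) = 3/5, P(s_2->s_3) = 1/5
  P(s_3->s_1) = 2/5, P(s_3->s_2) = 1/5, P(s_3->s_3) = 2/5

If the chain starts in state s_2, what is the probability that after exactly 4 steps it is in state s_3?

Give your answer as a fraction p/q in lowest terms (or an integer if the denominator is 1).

Computing P^4 by repeated multiplication:
P^1 =
  s_1: [7/10, 1/10, 1/5]
  s_2: [1/5, 3/5, 1/5]
  s_3: [2/5, 1/5, 2/5]
P^2 =
  s_1: [59/100, 17/100, 6/25]
  s_2: [17/50, 21/50, 6/25]
  s_3: [12/25, 6/25, 7/25]
P^3 =
  s_1: [543/1000, 209/1000, 31/125]
  s_2: [209/500, 167/500, 31/125]
  s_3: [62/125, 31/125, 32/125]
P^4 =
  s_1: [5211/10000, 2293/10000, 156/625]
  s_2: [2293/5000, 1459/5000, 156/625]
  s_3: [312/625, 156/625, 157/625]

(P^4)[s_2 -> s_3] = 156/625

Answer: 156/625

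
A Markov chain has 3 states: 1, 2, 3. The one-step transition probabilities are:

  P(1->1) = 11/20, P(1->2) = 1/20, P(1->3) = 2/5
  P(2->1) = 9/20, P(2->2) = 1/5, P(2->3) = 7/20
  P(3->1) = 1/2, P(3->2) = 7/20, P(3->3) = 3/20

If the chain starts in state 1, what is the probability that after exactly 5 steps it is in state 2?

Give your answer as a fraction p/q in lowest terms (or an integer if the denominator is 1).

Computing P^5 by repeated multiplication:
P^1 =
  1: [11/20, 1/20, 2/5]
  2: [9/20, 1/5, 7/20]
  3: [1/2, 7/20, 3/20]
P^2 =
  1: [21/40, 71/400, 119/400]
  2: [41/80, 37/200, 121/400]
  3: [203/400, 59/400, 69/200]
P^3 =
  1: [4139/8000, 1327/8000, 1267/4000]
  2: [4131/8000, 337/2000, 2521/8000]
  3: [259/500, 281/1600, 2451/8000]
P^4 =
  1: [20703/40000, 5437/32000, 50003/160000]
  2: [82783/160000, 2717/16000, 50047/160000]
  3: [82739/160000, 26921/160000, 2517/8000]
P^5 =
  1: [1655627/3200000, 541573/3200000, 2507/8000]
  2: [1655613/3200000, 16931/100000, 200519/640000]
  3: [827909/1600000, 542803/3200000, 1001379/3200000]

(P^5)[1 -> 2] = 541573/3200000

Answer: 541573/3200000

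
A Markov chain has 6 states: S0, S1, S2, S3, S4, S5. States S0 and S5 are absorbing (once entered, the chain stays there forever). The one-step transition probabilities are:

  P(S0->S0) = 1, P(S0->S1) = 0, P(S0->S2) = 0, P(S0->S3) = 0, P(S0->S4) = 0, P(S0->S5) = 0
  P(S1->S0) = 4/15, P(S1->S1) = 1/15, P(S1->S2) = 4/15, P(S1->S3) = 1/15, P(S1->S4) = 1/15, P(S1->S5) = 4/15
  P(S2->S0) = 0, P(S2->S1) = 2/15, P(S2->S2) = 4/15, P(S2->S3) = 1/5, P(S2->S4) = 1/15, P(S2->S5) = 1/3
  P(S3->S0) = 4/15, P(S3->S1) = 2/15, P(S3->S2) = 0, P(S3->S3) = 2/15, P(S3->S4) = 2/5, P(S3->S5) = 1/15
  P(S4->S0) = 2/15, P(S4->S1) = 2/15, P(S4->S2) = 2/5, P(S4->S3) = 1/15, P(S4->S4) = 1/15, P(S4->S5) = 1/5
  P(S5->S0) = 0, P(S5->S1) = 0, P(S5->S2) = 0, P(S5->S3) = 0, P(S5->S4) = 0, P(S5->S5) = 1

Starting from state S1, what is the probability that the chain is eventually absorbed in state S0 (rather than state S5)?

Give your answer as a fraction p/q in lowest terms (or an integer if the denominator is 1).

Answer: 4531/10750

Derivation:
Let a_i = P(absorbed in S0 | start in state i).
Boundary conditions: a_S0 = 1, a_S5 = 0.
For each transient state i, a_i = sum_j P(i->j) * a_j:
  a_S1 = 4/15*a_S0 + 1/15*a_S1 + 4/15*a_S2 + 1/15*a_S3 + 1/15*a_S4 + 4/15*a_S5
  a_S2 = 0*a_S0 + 2/15*a_S1 + 4/15*a_S2 + 1/5*a_S3 + 1/15*a_S4 + 1/3*a_S5
  a_S3 = 4/15*a_S0 + 2/15*a_S1 + 0*a_S2 + 2/15*a_S3 + 2/5*a_S4 + 1/15*a_S5
  a_S4 = 2/15*a_S0 + 2/15*a_S1 + 2/5*a_S2 + 1/15*a_S3 + 1/15*a_S4 + 1/5*a_S5

Substituting a_S0 = 1 and a_S5 = 0, rearrange to (I - Q) a = r where r[i] = P(i -> S0):
  [14/15, -4/15, -1/15, -1/15] . (a_S1, a_S2, a_S3, a_S4) = 4/15
  [-2/15, 11/15, -1/5, -1/15] . (a_S1, a_S2, a_S3, a_S4) = 0
  [-2/15, 0, 13/15, -2/5] . (a_S1, a_S2, a_S3, a_S4) = 4/15
  [-2/15, -2/5, -1/15, 14/15] . (a_S1, a_S2, a_S3, a_S4) = 2/15

Solving yields:
  a_S1 = 4531/10750
  a_S2 = 1366/5375
  a_S3 = 2871/5375
  a_S4 = 1882/5375

Starting state is S1, so the absorption probability is a_S1 = 4531/10750.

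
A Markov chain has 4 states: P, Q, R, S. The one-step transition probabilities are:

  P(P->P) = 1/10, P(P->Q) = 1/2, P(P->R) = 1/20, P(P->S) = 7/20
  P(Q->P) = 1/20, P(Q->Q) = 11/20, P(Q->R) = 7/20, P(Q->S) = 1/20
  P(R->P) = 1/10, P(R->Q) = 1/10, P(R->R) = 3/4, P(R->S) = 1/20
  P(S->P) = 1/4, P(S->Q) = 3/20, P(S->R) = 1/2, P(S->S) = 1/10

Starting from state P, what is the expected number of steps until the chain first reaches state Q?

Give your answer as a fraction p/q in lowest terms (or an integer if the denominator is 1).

Answer: 1020/271

Derivation:
Let h_i = expected steps to first reach Q from state i.
Boundary: h_Q = 0.
First-step equations for the other states:
  h_P = 1 + 1/10*h_P + 1/2*h_Q + 1/20*h_R + 7/20*h_S
  h_R = 1 + 1/10*h_P + 1/10*h_Q + 3/4*h_R + 1/20*h_S
  h_S = 1 + 1/4*h_P + 3/20*h_Q + 1/2*h_R + 1/10*h_S

Substituting h_Q = 0 and rearranging gives the linear system (I - Q) h = 1:
  [9/10, -1/20, -7/20] . (h_P, h_R, h_S) = 1
  [-1/10, 1/4, -1/20] . (h_P, h_R, h_S) = 1
  [-1/4, -1/2, 9/10] . (h_P, h_R, h_S) = 1

Solving yields:
  h_P = 1020/271
  h_R = 1810/271
  h_S = 1590/271

Starting state is P, so the expected hitting time is h_P = 1020/271.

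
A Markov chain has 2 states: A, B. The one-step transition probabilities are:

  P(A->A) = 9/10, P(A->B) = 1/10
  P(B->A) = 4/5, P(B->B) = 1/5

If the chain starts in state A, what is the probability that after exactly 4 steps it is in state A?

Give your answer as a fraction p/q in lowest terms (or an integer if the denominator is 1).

Answer: 8889/10000

Derivation:
Computing P^4 by repeated multiplication:
P^1 =
  A: [9/10, 1/10]
  B: [4/5, 1/5]
P^2 =
  A: [89/100, 11/100]
  B: [22/25, 3/25]
P^3 =
  A: [889/1000, 111/1000]
  B: [111/125, 14/125]
P^4 =
  A: [8889/10000, 1111/10000]
  B: [1111/1250, 139/1250]

(P^4)[A -> A] = 8889/10000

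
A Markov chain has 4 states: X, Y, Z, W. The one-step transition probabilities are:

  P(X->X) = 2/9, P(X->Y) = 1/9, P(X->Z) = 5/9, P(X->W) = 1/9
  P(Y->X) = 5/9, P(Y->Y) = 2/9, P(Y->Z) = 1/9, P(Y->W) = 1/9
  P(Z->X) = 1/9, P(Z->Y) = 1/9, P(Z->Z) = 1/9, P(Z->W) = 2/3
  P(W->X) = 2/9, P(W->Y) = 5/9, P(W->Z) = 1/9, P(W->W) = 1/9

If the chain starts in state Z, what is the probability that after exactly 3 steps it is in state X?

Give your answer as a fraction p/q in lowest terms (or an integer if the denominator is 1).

Computing P^3 by repeated multiplication:
P^1 =
  X: [2/9, 1/9, 5/9, 1/9]
  Y: [5/9, 2/9, 1/9, 1/9]
  Z: [1/9, 1/9, 1/9, 2/3]
  W: [2/9, 5/9, 1/9, 1/9]
P^2 =
  X: [16/81, 14/81, 17/81, 34/81]
  Y: [23/81, 5/27, 29/81, 14/81]
  Z: [20/81, 34/81, 13/81, 14/81]
  W: [32/81, 2/9, 17/81, 14/81]
P^3 =
  X: [187/729, 77/243, 145/729, 166/729]
  Y: [178/729, 152/729, 173/729, 226/729]
  Z: [251/729, 19/81, 161/729, 146/729]
  W: [199/729, 155/729, 209/729, 166/729]

(P^3)[Z -> X] = 251/729

Answer: 251/729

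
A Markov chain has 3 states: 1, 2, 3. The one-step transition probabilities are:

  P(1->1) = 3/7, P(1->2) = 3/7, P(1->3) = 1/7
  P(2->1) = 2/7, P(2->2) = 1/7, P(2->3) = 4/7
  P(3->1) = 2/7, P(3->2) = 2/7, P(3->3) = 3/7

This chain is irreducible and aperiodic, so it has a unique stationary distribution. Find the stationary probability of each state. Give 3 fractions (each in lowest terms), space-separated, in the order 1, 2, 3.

Answer: 1/3 7/24 3/8

Derivation:
The stationary distribution satisfies pi = pi * P, i.e.:
  pi_1 = 3/7*pi_1 + 2/7*pi_2 + 2/7*pi_3
  pi_2 = 3/7*pi_1 + 1/7*pi_2 + 2/7*pi_3
  pi_3 = 1/7*pi_1 + 4/7*pi_2 + 3/7*pi_3
with normalization: pi_1 + pi_2 + pi_3 = 1.

Using the first 2 balance equations plus normalization, the linear system A*pi = b is:
  [-4/7, 2/7, 2/7] . pi = 0
  [3/7, -6/7, 2/7] . pi = 0
  [1, 1, 1] . pi = 1

Solving yields:
  pi_1 = 1/3
  pi_2 = 7/24
  pi_3 = 3/8

Verification (pi * P):
  1/3*3/7 + 7/24*2/7 + 3/8*2/7 = 1/3 = pi_1  (ok)
  1/3*3/7 + 7/24*1/7 + 3/8*2/7 = 7/24 = pi_2  (ok)
  1/3*1/7 + 7/24*4/7 + 3/8*3/7 = 3/8 = pi_3  (ok)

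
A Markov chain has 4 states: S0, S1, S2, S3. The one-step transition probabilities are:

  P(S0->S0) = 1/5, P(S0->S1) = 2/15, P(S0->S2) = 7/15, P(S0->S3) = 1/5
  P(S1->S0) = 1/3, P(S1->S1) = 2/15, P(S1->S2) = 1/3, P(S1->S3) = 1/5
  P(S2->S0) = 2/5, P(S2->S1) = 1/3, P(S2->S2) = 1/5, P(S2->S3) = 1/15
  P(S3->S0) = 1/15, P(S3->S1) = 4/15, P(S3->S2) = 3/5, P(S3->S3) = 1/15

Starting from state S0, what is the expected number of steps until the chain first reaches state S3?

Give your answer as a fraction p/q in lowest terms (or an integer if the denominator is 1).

Answer: 4365/671

Derivation:
Let h_i = expected steps to first reach S3 from state i.
Boundary: h_S3 = 0.
First-step equations for the other states:
  h_S0 = 1 + 1/5*h_S0 + 2/15*h_S1 + 7/15*h_S2 + 1/5*h_S3
  h_S1 = 1 + 1/3*h_S0 + 2/15*h_S1 + 1/3*h_S2 + 1/5*h_S3
  h_S2 = 1 + 2/5*h_S0 + 1/3*h_S1 + 1/5*h_S2 + 1/15*h_S3

Substituting h_S3 = 0 and rearranging gives the linear system (I - Q) h = 1:
  [4/5, -2/15, -7/15] . (h_S0, h_S1, h_S2) = 1
  [-1/3, 13/15, -1/3] . (h_S0, h_S1, h_S2) = 1
  [-2/5, -1/3, 4/5] . (h_S0, h_S1, h_S2) = 1

Solving yields:
  h_S0 = 4365/671
  h_S1 = 4305/671
  h_S2 = 4815/671

Starting state is S0, so the expected hitting time is h_S0 = 4365/671.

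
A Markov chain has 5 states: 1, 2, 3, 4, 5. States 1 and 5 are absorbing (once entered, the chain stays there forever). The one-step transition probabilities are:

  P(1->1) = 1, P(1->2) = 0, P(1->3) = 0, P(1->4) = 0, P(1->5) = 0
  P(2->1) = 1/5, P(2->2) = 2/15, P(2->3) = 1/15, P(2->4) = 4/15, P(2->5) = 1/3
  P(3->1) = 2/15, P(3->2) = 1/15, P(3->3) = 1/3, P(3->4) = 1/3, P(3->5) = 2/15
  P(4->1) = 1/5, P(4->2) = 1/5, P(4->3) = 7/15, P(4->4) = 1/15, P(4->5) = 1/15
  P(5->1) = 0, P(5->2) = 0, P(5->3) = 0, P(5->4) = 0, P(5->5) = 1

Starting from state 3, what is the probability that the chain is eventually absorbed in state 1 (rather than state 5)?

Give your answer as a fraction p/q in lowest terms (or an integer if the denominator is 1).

Let a_i = P(absorbed in 1 | start in state i).
Boundary conditions: a_1 = 1, a_5 = 0.
For each transient state i, a_i = sum_j P(i->j) * a_j:
  a_2 = 1/5*a_1 + 2/15*a_2 + 1/15*a_3 + 4/15*a_4 + 1/3*a_5
  a_3 = 2/15*a_1 + 1/15*a_2 + 1/3*a_3 + 1/3*a_4 + 2/15*a_5
  a_4 = 1/5*a_1 + 1/5*a_2 + 7/15*a_3 + 1/15*a_4 + 1/15*a_5

Substituting a_1 = 1 and a_5 = 0, rearrange to (I - Q) a = r where r[i] = P(i -> 1):
  [13/15, -1/15, -4/15] . (a_2, a_3, a_4) = 1/5
  [-1/15, 2/3, -1/3] . (a_2, a_3, a_4) = 2/15
  [-1/5, -7/15, 14/15] . (a_2, a_3, a_4) = 1/5

Solving yields:
  a_2 = 89/198
  a_3 = 317/594
  a_4 = 343/594

Starting state is 3, so the absorption probability is a_3 = 317/594.

Answer: 317/594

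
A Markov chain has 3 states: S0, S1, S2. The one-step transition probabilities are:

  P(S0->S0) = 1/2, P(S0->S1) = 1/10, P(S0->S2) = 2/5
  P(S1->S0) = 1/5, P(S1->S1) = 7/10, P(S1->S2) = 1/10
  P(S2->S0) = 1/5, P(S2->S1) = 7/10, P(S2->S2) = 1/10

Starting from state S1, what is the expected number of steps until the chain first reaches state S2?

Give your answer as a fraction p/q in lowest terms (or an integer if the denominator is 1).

Answer: 70/13

Derivation:
Let h_i = expected steps to first reach S2 from state i.
Boundary: h_S2 = 0.
First-step equations for the other states:
  h_S0 = 1 + 1/2*h_S0 + 1/10*h_S1 + 2/5*h_S2
  h_S1 = 1 + 1/5*h_S0 + 7/10*h_S1 + 1/10*h_S2

Substituting h_S2 = 0 and rearranging gives the linear system (I - Q) h = 1:
  [1/2, -1/10] . (h_S0, h_S1) = 1
  [-1/5, 3/10] . (h_S0, h_S1) = 1

Solving yields:
  h_S0 = 40/13
  h_S1 = 70/13

Starting state is S1, so the expected hitting time is h_S1 = 70/13.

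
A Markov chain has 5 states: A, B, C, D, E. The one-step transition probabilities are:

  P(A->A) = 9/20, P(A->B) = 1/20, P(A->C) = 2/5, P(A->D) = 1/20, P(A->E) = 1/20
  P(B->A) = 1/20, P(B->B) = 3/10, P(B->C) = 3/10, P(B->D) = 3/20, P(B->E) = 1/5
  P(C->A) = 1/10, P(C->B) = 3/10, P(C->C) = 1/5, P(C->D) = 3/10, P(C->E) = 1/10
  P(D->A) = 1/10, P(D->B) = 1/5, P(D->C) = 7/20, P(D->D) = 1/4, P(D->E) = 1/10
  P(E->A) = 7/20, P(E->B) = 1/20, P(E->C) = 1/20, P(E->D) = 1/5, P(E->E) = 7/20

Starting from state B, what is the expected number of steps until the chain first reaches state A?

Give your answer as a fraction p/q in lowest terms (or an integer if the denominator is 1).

Answer: 32585/4149

Derivation:
Let h_i = expected steps to first reach A from state i.
Boundary: h_A = 0.
First-step equations for the other states:
  h_B = 1 + 1/20*h_A + 3/10*h_B + 3/10*h_C + 3/20*h_D + 1/5*h_E
  h_C = 1 + 1/10*h_A + 3/10*h_B + 1/5*h_C + 3/10*h_D + 1/10*h_E
  h_D = 1 + 1/10*h_A + 1/5*h_B + 7/20*h_C + 1/4*h_D + 1/10*h_E
  h_E = 1 + 7/20*h_A + 1/20*h_B + 1/20*h_C + 1/5*h_D + 7/20*h_E

Substituting h_A = 0 and rearranging gives the linear system (I - Q) h = 1:
  [7/10, -3/10, -3/20, -1/5] . (h_B, h_C, h_D, h_E) = 1
  [-3/10, 4/5, -3/10, -1/10] . (h_B, h_C, h_D, h_E) = 1
  [-1/5, -7/20, 3/4, -1/10] . (h_B, h_C, h_D, h_E) = 1
  [-1/20, -1/20, -1/5, 13/20] . (h_B, h_C, h_D, h_E) = 1

Solving yields:
  h_B = 32585/4149
  h_C = 32060/4149
  h_D = 10670/1383
  h_E = 21205/4149

Starting state is B, so the expected hitting time is h_B = 32585/4149.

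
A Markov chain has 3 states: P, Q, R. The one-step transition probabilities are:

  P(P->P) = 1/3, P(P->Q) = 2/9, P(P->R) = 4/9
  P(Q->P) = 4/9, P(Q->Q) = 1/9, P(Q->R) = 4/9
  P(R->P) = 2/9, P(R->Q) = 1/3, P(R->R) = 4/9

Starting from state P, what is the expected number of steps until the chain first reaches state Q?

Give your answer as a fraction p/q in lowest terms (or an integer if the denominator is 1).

Let h_i = expected steps to first reach Q from state i.
Boundary: h_Q = 0.
First-step equations for the other states:
  h_P = 1 + 1/3*h_P + 2/9*h_Q + 4/9*h_R
  h_R = 1 + 2/9*h_P + 1/3*h_Q + 4/9*h_R

Substituting h_Q = 0 and rearranging gives the linear system (I - Q) h = 1:
  [2/3, -4/9] . (h_P, h_R) = 1
  [-2/9, 5/9] . (h_P, h_R) = 1

Solving yields:
  h_P = 81/22
  h_R = 36/11

Starting state is P, so the expected hitting time is h_P = 81/22.

Answer: 81/22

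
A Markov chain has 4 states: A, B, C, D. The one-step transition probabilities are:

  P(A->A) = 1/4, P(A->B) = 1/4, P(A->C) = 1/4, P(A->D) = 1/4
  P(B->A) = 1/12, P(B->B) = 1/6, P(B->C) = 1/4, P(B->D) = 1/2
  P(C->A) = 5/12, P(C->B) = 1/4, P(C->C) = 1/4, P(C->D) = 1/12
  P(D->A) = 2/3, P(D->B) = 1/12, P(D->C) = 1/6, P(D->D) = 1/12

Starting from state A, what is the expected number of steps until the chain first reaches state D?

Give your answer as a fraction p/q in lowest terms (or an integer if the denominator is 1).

Let h_i = expected steps to first reach D from state i.
Boundary: h_D = 0.
First-step equations for the other states:
  h_A = 1 + 1/4*h_A + 1/4*h_B + 1/4*h_C + 1/4*h_D
  h_B = 1 + 1/12*h_A + 1/6*h_B + 1/4*h_C + 1/2*h_D
  h_C = 1 + 5/12*h_A + 1/4*h_B + 1/4*h_C + 1/12*h_D

Substituting h_D = 0 and rearranging gives the linear system (I - Q) h = 1:
  [3/4, -1/4, -1/4] . (h_A, h_B, h_C) = 1
  [-1/12, 5/6, -1/4] . (h_A, h_B, h_C) = 1
  [-5/12, -1/4, 3/4] . (h_A, h_B, h_C) = 1

Solving yields:
  h_A = 312/83
  h_B = 240/83
  h_C = 364/83

Starting state is A, so the expected hitting time is h_A = 312/83.

Answer: 312/83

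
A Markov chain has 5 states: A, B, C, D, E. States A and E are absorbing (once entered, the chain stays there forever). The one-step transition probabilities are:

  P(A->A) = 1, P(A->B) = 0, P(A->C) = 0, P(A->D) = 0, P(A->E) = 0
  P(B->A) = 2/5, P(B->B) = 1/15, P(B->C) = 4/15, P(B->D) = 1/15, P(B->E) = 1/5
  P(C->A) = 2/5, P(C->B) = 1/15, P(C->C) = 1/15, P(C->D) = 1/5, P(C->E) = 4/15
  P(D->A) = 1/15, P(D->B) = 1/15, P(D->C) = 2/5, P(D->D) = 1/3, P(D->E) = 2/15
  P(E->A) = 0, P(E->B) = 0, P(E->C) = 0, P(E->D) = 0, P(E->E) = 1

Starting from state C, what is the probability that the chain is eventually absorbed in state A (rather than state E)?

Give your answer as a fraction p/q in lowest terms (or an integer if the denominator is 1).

Answer: 955/1636

Derivation:
Let a_i = P(absorbed in A | start in state i).
Boundary conditions: a_A = 1, a_E = 0.
For each transient state i, a_i = sum_j P(i->j) * a_j:
  a_B = 2/5*a_A + 1/15*a_B + 4/15*a_C + 1/15*a_D + 1/5*a_E
  a_C = 2/5*a_A + 1/15*a_B + 1/15*a_C + 1/5*a_D + 4/15*a_E
  a_D = 1/15*a_A + 1/15*a_B + 2/5*a_C + 1/3*a_D + 2/15*a_E

Substituting a_A = 1 and a_E = 0, rearrange to (I - Q) a = r where r[i] = P(i -> A):
  [14/15, -4/15, -1/15] . (a_B, a_C, a_D) = 2/5
  [-1/15, 14/15, -1/5] . (a_B, a_C, a_D) = 2/5
  [-1/15, -2/5, 2/3] . (a_B, a_C, a_D) = 1/15

Solving yields:
  a_B = 517/818
  a_C = 955/1636
  a_D = 210/409

Starting state is C, so the absorption probability is a_C = 955/1636.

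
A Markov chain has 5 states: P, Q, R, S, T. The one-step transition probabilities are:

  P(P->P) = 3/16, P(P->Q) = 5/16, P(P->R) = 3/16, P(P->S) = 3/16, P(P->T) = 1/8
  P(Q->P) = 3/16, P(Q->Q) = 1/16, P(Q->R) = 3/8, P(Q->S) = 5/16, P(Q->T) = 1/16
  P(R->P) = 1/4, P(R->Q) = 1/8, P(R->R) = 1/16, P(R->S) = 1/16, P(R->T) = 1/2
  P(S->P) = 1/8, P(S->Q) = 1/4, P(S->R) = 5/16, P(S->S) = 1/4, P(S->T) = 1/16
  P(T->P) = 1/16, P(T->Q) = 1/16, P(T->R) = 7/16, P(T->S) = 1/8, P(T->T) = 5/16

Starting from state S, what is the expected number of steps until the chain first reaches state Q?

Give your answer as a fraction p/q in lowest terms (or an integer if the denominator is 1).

Let h_i = expected steps to first reach Q from state i.
Boundary: h_Q = 0.
First-step equations for the other states:
  h_P = 1 + 3/16*h_P + 5/16*h_Q + 3/16*h_R + 3/16*h_S + 1/8*h_T
  h_R = 1 + 1/4*h_P + 1/8*h_Q + 1/16*h_R + 1/16*h_S + 1/2*h_T
  h_S = 1 + 1/8*h_P + 1/4*h_Q + 5/16*h_R + 1/4*h_S + 1/16*h_T
  h_T = 1 + 1/16*h_P + 1/16*h_Q + 7/16*h_R + 1/8*h_S + 5/16*h_T

Substituting h_Q = 0 and rearranging gives the linear system (I - Q) h = 1:
  [13/16, -3/16, -3/16, -1/8] . (h_P, h_R, h_S, h_T) = 1
  [-1/4, 15/16, -1/16, -1/2] . (h_P, h_R, h_S, h_T) = 1
  [-1/8, -5/16, 3/4, -1/16] . (h_P, h_R, h_S, h_T) = 1
  [-1/16, -7/16, -1/8, 11/16] . (h_P, h_R, h_S, h_T) = 1

Solving yields:
  h_P = 25504/4971
  h_R = 32848/4971
  h_S = 27520/4971
  h_T = 35456/4971

Starting state is S, so the expected hitting time is h_S = 27520/4971.

Answer: 27520/4971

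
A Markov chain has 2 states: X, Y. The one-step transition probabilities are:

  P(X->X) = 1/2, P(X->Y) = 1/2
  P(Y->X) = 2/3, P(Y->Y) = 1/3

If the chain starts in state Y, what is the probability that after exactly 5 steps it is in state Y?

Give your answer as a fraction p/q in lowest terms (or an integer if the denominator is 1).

Answer: 833/1944

Derivation:
Computing P^5 by repeated multiplication:
P^1 =
  X: [1/2, 1/2]
  Y: [2/3, 1/3]
P^2 =
  X: [7/12, 5/12]
  Y: [5/9, 4/9]
P^3 =
  X: [41/72, 31/72]
  Y: [31/54, 23/54]
P^4 =
  X: [247/432, 185/432]
  Y: [185/324, 139/324]
P^5 =
  X: [1481/2592, 1111/2592]
  Y: [1111/1944, 833/1944]

(P^5)[Y -> Y] = 833/1944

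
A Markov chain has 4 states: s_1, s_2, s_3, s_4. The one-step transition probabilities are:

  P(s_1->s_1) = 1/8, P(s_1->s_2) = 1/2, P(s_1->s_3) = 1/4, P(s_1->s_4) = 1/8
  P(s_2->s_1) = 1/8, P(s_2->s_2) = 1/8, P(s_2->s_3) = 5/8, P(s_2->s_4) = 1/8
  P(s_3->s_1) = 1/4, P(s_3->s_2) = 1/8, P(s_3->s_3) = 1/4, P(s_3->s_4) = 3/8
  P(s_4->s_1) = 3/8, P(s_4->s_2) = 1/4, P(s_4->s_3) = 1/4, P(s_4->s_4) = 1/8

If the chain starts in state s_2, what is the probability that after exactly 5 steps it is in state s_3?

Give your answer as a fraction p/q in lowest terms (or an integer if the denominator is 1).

Computing P^5 by repeated multiplication:
P^1 =
  s_1: [1/8, 1/2, 1/4, 1/8]
  s_2: [1/8, 1/8, 5/8, 1/8]
  s_3: [1/4, 1/8, 1/4, 3/8]
  s_4: [3/8, 1/4, 1/4, 1/8]
P^2 =
  s_1: [3/16, 3/16, 7/16, 3/16]
  s_2: [15/64, 3/16, 19/64, 9/32]
  s_3: [1/4, 17/64, 19/64, 3/16]
  s_4: [3/16, 9/32, 11/32, 3/16]
P^3 =
  s_1: [29/128, 7/32, 41/128, 15/64]
  s_2: [119/512, 127/512, 41/128, 51/256]
  s_3: [107/512, 31/128, 179/512, 51/256]
  s_4: [55/256, 7/32, 91/256, 27/128]
P^4 =
  s_1: [229/1024, 245/1024, 85/256, 105/512]
  s_2: [55/256, 971/4096, 1405/4096, 105/512]
  s_3: [895/4096, 935/4096, 349/1024, 435/2048]
  s_4: [455/2048, 475/2048, 85/256, 219/1024]
P^5 =
  s_1: [223/1024, 1921/8192, 2783/8192, 213/1024]
  s_2: [7181/32768, 947/4096, 11105/32768, 3453/16384]
  s_3: [113/512, 7651/32768, 10997/32768, 861/4096]
  s_4: [901/4096, 3851/16384, 5521/16384, 213/1024]

(P^5)[s_2 -> s_3] = 11105/32768

Answer: 11105/32768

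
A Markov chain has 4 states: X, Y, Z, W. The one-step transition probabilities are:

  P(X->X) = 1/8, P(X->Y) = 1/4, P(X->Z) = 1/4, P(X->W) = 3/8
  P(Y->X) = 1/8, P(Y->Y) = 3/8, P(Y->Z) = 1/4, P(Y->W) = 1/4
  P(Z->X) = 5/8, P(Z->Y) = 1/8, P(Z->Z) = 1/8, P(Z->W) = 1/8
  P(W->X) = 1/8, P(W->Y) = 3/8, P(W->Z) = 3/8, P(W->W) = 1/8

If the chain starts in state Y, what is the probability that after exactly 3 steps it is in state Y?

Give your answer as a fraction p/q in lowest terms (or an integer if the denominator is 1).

Answer: 9/32

Derivation:
Computing P^3 by repeated multiplication:
P^1 =
  X: [1/8, 1/4, 1/4, 3/8]
  Y: [1/8, 3/8, 1/4, 1/4]
  Z: [5/8, 1/8, 1/8, 1/8]
  W: [1/8, 3/8, 3/8, 1/8]
P^2 =
  X: [1/4, 19/64, 17/64, 3/16]
  Y: [1/4, 19/64, 1/4, 13/64]
  Z: [3/16, 17/64, 1/4, 19/64]
  W: [5/16, 17/64, 7/32, 13/64]
P^3 =
  X: [33/128, 71/256, 123/512, 115/512]
  Y: [1/4, 9/32, 125/512, 115/512]
  Z: [1/4, 37/128, 131/512, 105/512]
  W: [15/64, 9/32, 127/512, 121/512]

(P^3)[Y -> Y] = 9/32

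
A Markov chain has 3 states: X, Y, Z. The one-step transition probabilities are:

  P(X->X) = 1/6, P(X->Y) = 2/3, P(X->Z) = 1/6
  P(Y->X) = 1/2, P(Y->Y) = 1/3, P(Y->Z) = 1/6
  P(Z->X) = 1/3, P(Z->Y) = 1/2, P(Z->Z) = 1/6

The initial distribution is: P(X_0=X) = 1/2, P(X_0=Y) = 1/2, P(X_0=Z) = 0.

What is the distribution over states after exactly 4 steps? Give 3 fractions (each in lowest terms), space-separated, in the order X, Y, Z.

Answer: 115/324 155/324 1/6

Derivation:
Propagating the distribution step by step (d_{t+1} = d_t * P):
d_0 = (X=1/2, Y=1/2, Z=0)
  d_1[X] = 1/2*1/6 + 1/2*1/2 + 0*1/3 = 1/3
  d_1[Y] = 1/2*2/3 + 1/2*1/3 + 0*1/2 = 1/2
  d_1[Z] = 1/2*1/6 + 1/2*1/6 + 0*1/6 = 1/6
d_1 = (X=1/3, Y=1/2, Z=1/6)
  d_2[X] = 1/3*1/6 + 1/2*1/2 + 1/6*1/3 = 13/36
  d_2[Y] = 1/3*2/3 + 1/2*1/3 + 1/6*1/2 = 17/36
  d_2[Z] = 1/3*1/6 + 1/2*1/6 + 1/6*1/6 = 1/6
d_2 = (X=13/36, Y=17/36, Z=1/6)
  d_3[X] = 13/36*1/6 + 17/36*1/2 + 1/6*1/3 = 19/54
  d_3[Y] = 13/36*2/3 + 17/36*1/3 + 1/6*1/2 = 13/27
  d_3[Z] = 13/36*1/6 + 17/36*1/6 + 1/6*1/6 = 1/6
d_3 = (X=19/54, Y=13/27, Z=1/6)
  d_4[X] = 19/54*1/6 + 13/27*1/2 + 1/6*1/3 = 115/324
  d_4[Y] = 19/54*2/3 + 13/27*1/3 + 1/6*1/2 = 155/324
  d_4[Z] = 19/54*1/6 + 13/27*1/6 + 1/6*1/6 = 1/6
d_4 = (X=115/324, Y=155/324, Z=1/6)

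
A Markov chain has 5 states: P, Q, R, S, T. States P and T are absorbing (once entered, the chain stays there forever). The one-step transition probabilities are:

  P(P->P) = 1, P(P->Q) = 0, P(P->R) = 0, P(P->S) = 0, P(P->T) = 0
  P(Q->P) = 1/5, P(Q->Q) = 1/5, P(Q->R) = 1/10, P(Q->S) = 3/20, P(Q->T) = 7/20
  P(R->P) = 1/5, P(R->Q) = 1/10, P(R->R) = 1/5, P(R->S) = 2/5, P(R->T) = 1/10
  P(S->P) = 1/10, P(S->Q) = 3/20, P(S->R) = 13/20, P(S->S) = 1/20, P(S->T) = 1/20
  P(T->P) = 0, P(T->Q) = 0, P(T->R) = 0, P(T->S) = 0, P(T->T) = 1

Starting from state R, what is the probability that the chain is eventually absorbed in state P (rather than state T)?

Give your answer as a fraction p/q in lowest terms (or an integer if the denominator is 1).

Answer: 848/1427

Derivation:
Let a_i = P(absorbed in P | start in state i).
Boundary conditions: a_P = 1, a_T = 0.
For each transient state i, a_i = sum_j P(i->j) * a_j:
  a_Q = 1/5*a_P + 1/5*a_Q + 1/10*a_R + 3/20*a_S + 7/20*a_T
  a_R = 1/5*a_P + 1/10*a_Q + 1/5*a_R + 2/5*a_S + 1/10*a_T
  a_S = 1/10*a_P + 3/20*a_Q + 13/20*a_R + 1/20*a_S + 1/20*a_T

Substituting a_P = 1 and a_T = 0, rearrange to (I - Q) a = r where r[i] = P(i -> P):
  [4/5, -1/10, -3/20] . (a_Q, a_R, a_S) = 1/5
  [-1/10, 4/5, -2/5] . (a_Q, a_R, a_S) = 1/5
  [-3/20, -13/20, 19/20] . (a_Q, a_R, a_S) = 1/10

Solving yields:
  a_Q = 618/1427
  a_R = 848/1427
  a_S = 828/1427

Starting state is R, so the absorption probability is a_R = 848/1427.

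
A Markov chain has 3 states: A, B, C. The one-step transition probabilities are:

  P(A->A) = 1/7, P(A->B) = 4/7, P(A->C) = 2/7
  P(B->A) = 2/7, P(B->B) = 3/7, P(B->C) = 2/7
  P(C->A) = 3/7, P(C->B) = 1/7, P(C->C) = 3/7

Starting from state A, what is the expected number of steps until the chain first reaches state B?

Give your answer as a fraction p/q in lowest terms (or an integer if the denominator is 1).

Answer: 7/3

Derivation:
Let h_i = expected steps to first reach B from state i.
Boundary: h_B = 0.
First-step equations for the other states:
  h_A = 1 + 1/7*h_A + 4/7*h_B + 2/7*h_C
  h_C = 1 + 3/7*h_A + 1/7*h_B + 3/7*h_C

Substituting h_B = 0 and rearranging gives the linear system (I - Q) h = 1:
  [6/7, -2/7] . (h_A, h_C) = 1
  [-3/7, 4/7] . (h_A, h_C) = 1

Solving yields:
  h_A = 7/3
  h_C = 7/2

Starting state is A, so the expected hitting time is h_A = 7/3.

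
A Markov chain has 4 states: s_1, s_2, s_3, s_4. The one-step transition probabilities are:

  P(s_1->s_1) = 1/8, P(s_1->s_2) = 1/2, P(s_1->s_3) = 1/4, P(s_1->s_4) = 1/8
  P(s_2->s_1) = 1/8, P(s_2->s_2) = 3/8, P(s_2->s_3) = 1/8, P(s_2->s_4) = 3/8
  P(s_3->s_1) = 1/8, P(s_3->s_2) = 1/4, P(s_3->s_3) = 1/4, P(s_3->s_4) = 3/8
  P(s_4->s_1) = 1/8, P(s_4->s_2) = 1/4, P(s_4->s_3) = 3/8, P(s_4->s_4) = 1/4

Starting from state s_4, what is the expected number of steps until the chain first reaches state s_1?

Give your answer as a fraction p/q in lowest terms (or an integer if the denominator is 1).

Answer: 8

Derivation:
Let h_i = expected steps to first reach s_1 from state i.
Boundary: h_s_1 = 0.
First-step equations for the other states:
  h_s_2 = 1 + 1/8*h_s_1 + 3/8*h_s_2 + 1/8*h_s_3 + 3/8*h_s_4
  h_s_3 = 1 + 1/8*h_s_1 + 1/4*h_s_2 + 1/4*h_s_3 + 3/8*h_s_4
  h_s_4 = 1 + 1/8*h_s_1 + 1/4*h_s_2 + 3/8*h_s_3 + 1/4*h_s_4

Substituting h_s_1 = 0 and rearranging gives the linear system (I - Q) h = 1:
  [5/8, -1/8, -3/8] . (h_s_2, h_s_3, h_s_4) = 1
  [-1/4, 3/4, -3/8] . (h_s_2, h_s_3, h_s_4) = 1
  [-1/4, -3/8, 3/4] . (h_s_2, h_s_3, h_s_4) = 1

Solving yields:
  h_s_2 = 8
  h_s_3 = 8
  h_s_4 = 8

Starting state is s_4, so the expected hitting time is h_s_4 = 8.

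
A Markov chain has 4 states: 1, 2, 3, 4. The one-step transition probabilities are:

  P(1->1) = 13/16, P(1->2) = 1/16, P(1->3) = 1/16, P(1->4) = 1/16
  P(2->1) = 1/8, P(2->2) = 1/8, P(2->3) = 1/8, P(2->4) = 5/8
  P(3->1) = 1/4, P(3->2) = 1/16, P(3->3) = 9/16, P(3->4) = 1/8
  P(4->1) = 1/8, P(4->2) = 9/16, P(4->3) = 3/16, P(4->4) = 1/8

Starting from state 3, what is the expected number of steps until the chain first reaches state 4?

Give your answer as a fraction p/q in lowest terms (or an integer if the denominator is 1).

Let h_i = expected steps to first reach 4 from state i.
Boundary: h_4 = 0.
First-step equations for the other states:
  h_1 = 1 + 13/16*h_1 + 1/16*h_2 + 1/16*h_3 + 1/16*h_4
  h_2 = 1 + 1/8*h_1 + 1/8*h_2 + 1/8*h_3 + 5/8*h_4
  h_3 = 1 + 1/4*h_1 + 1/16*h_2 + 9/16*h_3 + 1/8*h_4

Substituting h_4 = 0 and rearranging gives the linear system (I - Q) h = 1:
  [3/16, -1/16, -1/16] . (h_1, h_2, h_3) = 1
  [-1/8, 7/8, -1/8] . (h_1, h_2, h_3) = 1
  [-1/4, -1/16, 7/16] . (h_1, h_2, h_3) = 1

Solving yields:
  h_1 = 120/13
  h_2 = 47/13
  h_3 = 105/13

Starting state is 3, so the expected hitting time is h_3 = 105/13.

Answer: 105/13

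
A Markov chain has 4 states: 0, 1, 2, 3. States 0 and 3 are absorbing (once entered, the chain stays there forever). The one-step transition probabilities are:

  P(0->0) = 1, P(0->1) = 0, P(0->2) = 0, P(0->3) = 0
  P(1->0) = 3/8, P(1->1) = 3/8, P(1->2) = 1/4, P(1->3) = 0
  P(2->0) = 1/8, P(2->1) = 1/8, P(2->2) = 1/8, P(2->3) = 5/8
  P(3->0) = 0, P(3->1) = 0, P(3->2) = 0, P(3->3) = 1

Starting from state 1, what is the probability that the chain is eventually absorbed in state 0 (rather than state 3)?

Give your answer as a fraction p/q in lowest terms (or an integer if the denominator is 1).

Let a_i = P(absorbed in 0 | start in state i).
Boundary conditions: a_0 = 1, a_3 = 0.
For each transient state i, a_i = sum_j P(i->j) * a_j:
  a_1 = 3/8*a_0 + 3/8*a_1 + 1/4*a_2 + 0*a_3
  a_2 = 1/8*a_0 + 1/8*a_1 + 1/8*a_2 + 5/8*a_3

Substituting a_0 = 1 and a_3 = 0, rearrange to (I - Q) a = r where r[i] = P(i -> 0):
  [5/8, -1/4] . (a_1, a_2) = 3/8
  [-1/8, 7/8] . (a_1, a_2) = 1/8

Solving yields:
  a_1 = 23/33
  a_2 = 8/33

Starting state is 1, so the absorption probability is a_1 = 23/33.

Answer: 23/33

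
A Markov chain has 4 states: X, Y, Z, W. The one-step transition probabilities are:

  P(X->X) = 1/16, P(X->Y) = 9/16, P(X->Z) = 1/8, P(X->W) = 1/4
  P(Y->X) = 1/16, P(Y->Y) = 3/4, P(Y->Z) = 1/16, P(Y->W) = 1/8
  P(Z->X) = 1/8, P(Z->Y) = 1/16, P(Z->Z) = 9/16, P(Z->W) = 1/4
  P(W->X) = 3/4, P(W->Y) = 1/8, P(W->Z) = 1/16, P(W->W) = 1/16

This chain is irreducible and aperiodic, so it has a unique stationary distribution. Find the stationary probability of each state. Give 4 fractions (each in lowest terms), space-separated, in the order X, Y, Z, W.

Answer: 351/1961 1015/1961 289/1961 306/1961

Derivation:
The stationary distribution satisfies pi = pi * P, i.e.:
  pi_X = 1/16*pi_X + 1/16*pi_Y + 1/8*pi_Z + 3/4*pi_W
  pi_Y = 9/16*pi_X + 3/4*pi_Y + 1/16*pi_Z + 1/8*pi_W
  pi_Z = 1/8*pi_X + 1/16*pi_Y + 9/16*pi_Z + 1/16*pi_W
  pi_W = 1/4*pi_X + 1/8*pi_Y + 1/4*pi_Z + 1/16*pi_W
with normalization: pi_X + pi_Y + pi_Z + pi_W = 1.

Using the first 3 balance equations plus normalization, the linear system A*pi = b is:
  [-15/16, 1/16, 1/8, 3/4] . pi = 0
  [9/16, -1/4, 1/16, 1/8] . pi = 0
  [1/8, 1/16, -7/16, 1/16] . pi = 0
  [1, 1, 1, 1] . pi = 1

Solving yields:
  pi_X = 351/1961
  pi_Y = 1015/1961
  pi_Z = 289/1961
  pi_W = 306/1961

Verification (pi * P):
  351/1961*1/16 + 1015/1961*1/16 + 289/1961*1/8 + 306/1961*3/4 = 351/1961 = pi_X  (ok)
  351/1961*9/16 + 1015/1961*3/4 + 289/1961*1/16 + 306/1961*1/8 = 1015/1961 = pi_Y  (ok)
  351/1961*1/8 + 1015/1961*1/16 + 289/1961*9/16 + 306/1961*1/16 = 289/1961 = pi_Z  (ok)
  351/1961*1/4 + 1015/1961*1/8 + 289/1961*1/4 + 306/1961*1/16 = 306/1961 = pi_W  (ok)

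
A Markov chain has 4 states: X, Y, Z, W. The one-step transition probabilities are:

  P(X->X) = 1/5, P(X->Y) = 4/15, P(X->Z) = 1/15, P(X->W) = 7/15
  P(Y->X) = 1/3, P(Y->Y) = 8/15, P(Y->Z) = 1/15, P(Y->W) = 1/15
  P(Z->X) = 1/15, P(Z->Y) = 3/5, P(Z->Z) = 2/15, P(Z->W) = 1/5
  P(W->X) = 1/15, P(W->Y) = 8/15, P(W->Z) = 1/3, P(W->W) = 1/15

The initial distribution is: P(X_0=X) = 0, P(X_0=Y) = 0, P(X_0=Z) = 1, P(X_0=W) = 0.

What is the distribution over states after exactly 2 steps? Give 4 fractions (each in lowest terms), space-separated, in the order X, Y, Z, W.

Propagating the distribution step by step (d_{t+1} = d_t * P):
d_0 = (X=0, Y=0, Z=1, W=0)
  d_1[X] = 0*1/5 + 0*1/3 + 1*1/15 + 0*1/15 = 1/15
  d_1[Y] = 0*4/15 + 0*8/15 + 1*3/5 + 0*8/15 = 3/5
  d_1[Z] = 0*1/15 + 0*1/15 + 1*2/15 + 0*1/3 = 2/15
  d_1[W] = 0*7/15 + 0*1/15 + 1*1/5 + 0*1/15 = 1/5
d_1 = (X=1/15, Y=3/5, Z=2/15, W=1/5)
  d_2[X] = 1/15*1/5 + 3/5*1/3 + 2/15*1/15 + 1/5*1/15 = 53/225
  d_2[Y] = 1/15*4/15 + 3/5*8/15 + 2/15*3/5 + 1/5*8/15 = 118/225
  d_2[Z] = 1/15*1/15 + 3/5*1/15 + 2/15*2/15 + 1/5*1/3 = 29/225
  d_2[W] = 1/15*7/15 + 3/5*1/15 + 2/15*1/5 + 1/5*1/15 = 1/9
d_2 = (X=53/225, Y=118/225, Z=29/225, W=1/9)

Answer: 53/225 118/225 29/225 1/9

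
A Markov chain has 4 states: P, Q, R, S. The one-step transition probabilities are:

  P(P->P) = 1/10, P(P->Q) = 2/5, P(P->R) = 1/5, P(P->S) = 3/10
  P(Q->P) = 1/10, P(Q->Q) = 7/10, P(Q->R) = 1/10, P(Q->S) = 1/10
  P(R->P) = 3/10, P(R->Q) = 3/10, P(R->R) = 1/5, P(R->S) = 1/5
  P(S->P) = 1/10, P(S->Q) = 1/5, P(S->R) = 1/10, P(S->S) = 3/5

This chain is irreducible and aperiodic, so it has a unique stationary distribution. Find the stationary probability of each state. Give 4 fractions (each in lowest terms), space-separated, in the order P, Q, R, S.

Answer: 1/8 19/40 1/8 11/40

Derivation:
The stationary distribution satisfies pi = pi * P, i.e.:
  pi_P = 1/10*pi_P + 1/10*pi_Q + 3/10*pi_R + 1/10*pi_S
  pi_Q = 2/5*pi_P + 7/10*pi_Q + 3/10*pi_R + 1/5*pi_S
  pi_R = 1/5*pi_P + 1/10*pi_Q + 1/5*pi_R + 1/10*pi_S
  pi_S = 3/10*pi_P + 1/10*pi_Q + 1/5*pi_R + 3/5*pi_S
with normalization: pi_P + pi_Q + pi_R + pi_S = 1.

Using the first 3 balance equations plus normalization, the linear system A*pi = b is:
  [-9/10, 1/10, 3/10, 1/10] . pi = 0
  [2/5, -3/10, 3/10, 1/5] . pi = 0
  [1/5, 1/10, -4/5, 1/10] . pi = 0
  [1, 1, 1, 1] . pi = 1

Solving yields:
  pi_P = 1/8
  pi_Q = 19/40
  pi_R = 1/8
  pi_S = 11/40

Verification (pi * P):
  1/8*1/10 + 19/40*1/10 + 1/8*3/10 + 11/40*1/10 = 1/8 = pi_P  (ok)
  1/8*2/5 + 19/40*7/10 + 1/8*3/10 + 11/40*1/5 = 19/40 = pi_Q  (ok)
  1/8*1/5 + 19/40*1/10 + 1/8*1/5 + 11/40*1/10 = 1/8 = pi_R  (ok)
  1/8*3/10 + 19/40*1/10 + 1/8*1/5 + 11/40*3/5 = 11/40 = pi_S  (ok)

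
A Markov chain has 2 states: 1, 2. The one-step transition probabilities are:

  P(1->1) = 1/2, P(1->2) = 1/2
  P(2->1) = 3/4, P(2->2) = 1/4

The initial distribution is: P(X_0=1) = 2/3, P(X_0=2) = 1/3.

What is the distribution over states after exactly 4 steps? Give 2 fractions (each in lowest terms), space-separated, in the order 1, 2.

Answer: 461/768 307/768

Derivation:
Propagating the distribution step by step (d_{t+1} = d_t * P):
d_0 = (1=2/3, 2=1/3)
  d_1[1] = 2/3*1/2 + 1/3*3/4 = 7/12
  d_1[2] = 2/3*1/2 + 1/3*1/4 = 5/12
d_1 = (1=7/12, 2=5/12)
  d_2[1] = 7/12*1/2 + 5/12*3/4 = 29/48
  d_2[2] = 7/12*1/2 + 5/12*1/4 = 19/48
d_2 = (1=29/48, 2=19/48)
  d_3[1] = 29/48*1/2 + 19/48*3/4 = 115/192
  d_3[2] = 29/48*1/2 + 19/48*1/4 = 77/192
d_3 = (1=115/192, 2=77/192)
  d_4[1] = 115/192*1/2 + 77/192*3/4 = 461/768
  d_4[2] = 115/192*1/2 + 77/192*1/4 = 307/768
d_4 = (1=461/768, 2=307/768)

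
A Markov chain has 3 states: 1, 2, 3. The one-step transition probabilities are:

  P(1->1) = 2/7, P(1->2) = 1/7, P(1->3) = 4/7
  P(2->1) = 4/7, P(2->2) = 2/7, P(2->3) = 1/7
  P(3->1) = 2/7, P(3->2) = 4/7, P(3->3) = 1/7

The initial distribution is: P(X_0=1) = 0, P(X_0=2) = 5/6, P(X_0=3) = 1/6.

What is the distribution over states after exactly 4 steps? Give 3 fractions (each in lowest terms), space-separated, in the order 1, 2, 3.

Propagating the distribution step by step (d_{t+1} = d_t * P):
d_0 = (1=0, 2=5/6, 3=1/6)
  d_1[1] = 0*2/7 + 5/6*4/7 + 1/6*2/7 = 11/21
  d_1[2] = 0*1/7 + 5/6*2/7 + 1/6*4/7 = 1/3
  d_1[3] = 0*4/7 + 5/6*1/7 + 1/6*1/7 = 1/7
d_1 = (1=11/21, 2=1/3, 3=1/7)
  d_2[1] = 11/21*2/7 + 1/3*4/7 + 1/7*2/7 = 8/21
  d_2[2] = 11/21*1/7 + 1/3*2/7 + 1/7*4/7 = 37/147
  d_2[3] = 11/21*4/7 + 1/3*1/7 + 1/7*1/7 = 18/49
d_2 = (1=8/21, 2=37/147, 3=18/49)
  d_3[1] = 8/21*2/7 + 37/147*4/7 + 18/49*2/7 = 368/1029
  d_3[2] = 8/21*1/7 + 37/147*2/7 + 18/49*4/7 = 346/1029
  d_3[3] = 8/21*4/7 + 37/147*1/7 + 18/49*1/7 = 15/49
d_3 = (1=368/1029, 2=346/1029, 3=15/49)
  d_4[1] = 368/1029*2/7 + 346/1029*4/7 + 15/49*2/7 = 2750/7203
  d_4[2] = 368/1029*1/7 + 346/1029*2/7 + 15/49*4/7 = 2320/7203
  d_4[3] = 368/1029*4/7 + 346/1029*1/7 + 15/49*1/7 = 711/2401
d_4 = (1=2750/7203, 2=2320/7203, 3=711/2401)

Answer: 2750/7203 2320/7203 711/2401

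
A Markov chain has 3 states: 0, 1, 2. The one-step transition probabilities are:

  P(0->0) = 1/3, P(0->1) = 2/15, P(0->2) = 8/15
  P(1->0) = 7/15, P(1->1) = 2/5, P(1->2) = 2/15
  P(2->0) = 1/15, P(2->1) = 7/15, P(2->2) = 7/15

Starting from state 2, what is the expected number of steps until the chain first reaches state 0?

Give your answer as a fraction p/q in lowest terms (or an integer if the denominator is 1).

Let h_i = expected steps to first reach 0 from state i.
Boundary: h_0 = 0.
First-step equations for the other states:
  h_1 = 1 + 7/15*h_0 + 2/5*h_1 + 2/15*h_2
  h_2 = 1 + 1/15*h_0 + 7/15*h_1 + 7/15*h_2

Substituting h_0 = 0 and rearranging gives the linear system (I - Q) h = 1:
  [3/5, -2/15] . (h_1, h_2) = 1
  [-7/15, 8/15] . (h_1, h_2) = 1

Solving yields:
  h_1 = 75/29
  h_2 = 120/29

Starting state is 2, so the expected hitting time is h_2 = 120/29.

Answer: 120/29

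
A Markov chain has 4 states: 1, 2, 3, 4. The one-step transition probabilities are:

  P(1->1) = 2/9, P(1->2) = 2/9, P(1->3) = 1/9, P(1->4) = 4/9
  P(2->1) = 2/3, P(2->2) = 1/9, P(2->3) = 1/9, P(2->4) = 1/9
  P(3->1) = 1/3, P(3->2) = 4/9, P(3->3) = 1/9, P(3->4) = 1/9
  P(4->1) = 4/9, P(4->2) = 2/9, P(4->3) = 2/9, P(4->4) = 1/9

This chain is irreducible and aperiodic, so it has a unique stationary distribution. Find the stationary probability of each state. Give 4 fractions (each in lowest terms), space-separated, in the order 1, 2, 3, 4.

Answer: 73/186 127/558 77/558 15/62

Derivation:
The stationary distribution satisfies pi = pi * P, i.e.:
  pi_1 = 2/9*pi_1 + 2/3*pi_2 + 1/3*pi_3 + 4/9*pi_4
  pi_2 = 2/9*pi_1 + 1/9*pi_2 + 4/9*pi_3 + 2/9*pi_4
  pi_3 = 1/9*pi_1 + 1/9*pi_2 + 1/9*pi_3 + 2/9*pi_4
  pi_4 = 4/9*pi_1 + 1/9*pi_2 + 1/9*pi_3 + 1/9*pi_4
with normalization: pi_1 + pi_2 + pi_3 + pi_4 = 1.

Using the first 3 balance equations plus normalization, the linear system A*pi = b is:
  [-7/9, 2/3, 1/3, 4/9] . pi = 0
  [2/9, -8/9, 4/9, 2/9] . pi = 0
  [1/9, 1/9, -8/9, 2/9] . pi = 0
  [1, 1, 1, 1] . pi = 1

Solving yields:
  pi_1 = 73/186
  pi_2 = 127/558
  pi_3 = 77/558
  pi_4 = 15/62

Verification (pi * P):
  73/186*2/9 + 127/558*2/3 + 77/558*1/3 + 15/62*4/9 = 73/186 = pi_1  (ok)
  73/186*2/9 + 127/558*1/9 + 77/558*4/9 + 15/62*2/9 = 127/558 = pi_2  (ok)
  73/186*1/9 + 127/558*1/9 + 77/558*1/9 + 15/62*2/9 = 77/558 = pi_3  (ok)
  73/186*4/9 + 127/558*1/9 + 77/558*1/9 + 15/62*1/9 = 15/62 = pi_4  (ok)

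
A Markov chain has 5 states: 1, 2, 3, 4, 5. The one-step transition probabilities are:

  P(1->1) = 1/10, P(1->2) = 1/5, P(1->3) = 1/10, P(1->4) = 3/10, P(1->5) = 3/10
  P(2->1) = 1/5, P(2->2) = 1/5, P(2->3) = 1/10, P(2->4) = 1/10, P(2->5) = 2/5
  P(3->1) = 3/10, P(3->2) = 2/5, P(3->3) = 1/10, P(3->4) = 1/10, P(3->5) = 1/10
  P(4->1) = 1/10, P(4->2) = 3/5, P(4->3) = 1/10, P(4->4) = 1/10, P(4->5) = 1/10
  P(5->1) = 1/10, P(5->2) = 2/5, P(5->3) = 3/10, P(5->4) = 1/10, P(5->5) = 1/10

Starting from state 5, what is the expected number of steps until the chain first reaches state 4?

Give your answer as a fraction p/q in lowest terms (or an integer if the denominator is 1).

Let h_i = expected steps to first reach 4 from state i.
Boundary: h_4 = 0.
First-step equations for the other states:
  h_1 = 1 + 1/10*h_1 + 1/5*h_2 + 1/10*h_3 + 3/10*h_4 + 3/10*h_5
  h_2 = 1 + 1/5*h_1 + 1/5*h_2 + 1/10*h_3 + 1/10*h_4 + 2/5*h_5
  h_3 = 1 + 3/10*h_1 + 2/5*h_2 + 1/10*h_3 + 1/10*h_4 + 1/10*h_5
  h_5 = 1 + 1/10*h_1 + 2/5*h_2 + 3/10*h_3 + 1/10*h_4 + 1/10*h_5

Substituting h_4 = 0 and rearranging gives the linear system (I - Q) h = 1:
  [9/10, -1/5, -1/10, -3/10] . (h_1, h_2, h_3, h_5) = 1
  [-1/5, 4/5, -1/10, -2/5] . (h_1, h_2, h_3, h_5) = 1
  [-3/10, -2/5, 9/10, -1/10] . (h_1, h_2, h_3, h_5) = 1
  [-1/10, -2/5, -3/10, 9/10] . (h_1, h_2, h_3, h_5) = 1

Solving yields:
  h_1 = 152/25
  h_2 = 186/25
  h_3 = 182/25
  h_5 = 188/25

Starting state is 5, so the expected hitting time is h_5 = 188/25.

Answer: 188/25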